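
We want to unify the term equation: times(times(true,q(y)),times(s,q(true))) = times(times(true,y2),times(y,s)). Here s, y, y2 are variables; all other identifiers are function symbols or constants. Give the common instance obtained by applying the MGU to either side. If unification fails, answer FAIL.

Decompose times/2: times(true,q(y)) = times(true,y2),  times(s,q(true)) = times(y,s).
Decompose times/2: true = true,  q(y) = y2.
Delete trivial equation true = true.
Bind y2 := q(y); no other remaining equation mentions y2.
Decompose times/2: s = y,  q(true) = s.
Bind s := y; substituting into the remaining equation gives: q(true) = y.
Bind y := q(true). Substituting into the earlier bindings gives y2 := q(q(true)), s := q(true).
Applying the MGU to either side gives times(times(true,q(q(true))),times(q(true),q(true))).

times(times(true,q(q(true))),times(q(true),q(true)))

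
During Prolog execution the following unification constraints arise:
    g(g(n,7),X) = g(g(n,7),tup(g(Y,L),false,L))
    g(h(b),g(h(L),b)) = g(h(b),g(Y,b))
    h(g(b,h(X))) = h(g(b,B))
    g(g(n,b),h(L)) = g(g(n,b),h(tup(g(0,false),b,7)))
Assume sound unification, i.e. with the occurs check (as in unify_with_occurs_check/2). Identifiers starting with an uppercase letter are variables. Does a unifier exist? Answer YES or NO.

YES

Decompose g/2: g(n,7) = g(n,7),  X = tup(g(Y,L),false,L).
Delete trivial equation g(n,7) = g(n,7).
Bind X := tup(g(Y,L),false,L); substituting into the one remaining equation that mentions X gives: h(g(b,h(tup(g(Y,L),false,L)))) = h(g(b,B)).
Decompose g/2: h(b) = h(b),  g(h(L),b) = g(Y,b).
Delete trivial equation h(b) = h(b).
Decompose g/2: h(L) = Y,  b = b.
Bind Y := h(L); substituting into the one remaining equation that mentions Y gives: h(g(b,h(tup(g(h(L),L),false,L)))) = h(g(b,B)). Substituting into the earlier binding gives X := tup(g(h(L),L),false,L).
Delete trivial equation b = b.
Decompose h/1: g(b,h(tup(g(h(L),L),false,L))) = g(b,B).
Decompose g/2: b = b,  h(tup(g(h(L),L),false,L)) = B.
Delete trivial equation b = b.
Bind B := h(tup(g(h(L),L),false,L)); no other remaining equation mentions B.
Decompose g/2: g(n,b) = g(n,b),  h(L) = h(tup(g(0,false),b,7)).
Delete trivial equation g(n,b) = g(n,b).
Decompose h/1: L = tup(g(0,false),b,7).
Bind L := tup(g(0,false),b,7). Substituting into the earlier bindings gives X := tup(g(h(tup(g(0,false),b,7)),tup(g(0,false),b,7)),false,tup(g(0,false),b,7)), Y := h(tup(g(0,false),b,7)), B := h(tup(g(h(tup(g(0,false),b,7)),tup(g(0,false),b,7)),false,tup(g(0,false),b,7))).
No equations remain and no clash or occurs-check failure arose, so a unifier exists.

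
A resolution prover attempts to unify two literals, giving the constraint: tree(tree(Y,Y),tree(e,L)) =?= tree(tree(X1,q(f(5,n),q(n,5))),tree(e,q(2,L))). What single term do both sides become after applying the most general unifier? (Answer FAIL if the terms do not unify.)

Decompose tree/2: tree(Y,Y) =?= tree(X1,q(f(5,n),q(n,5))),  tree(e,L) =?= tree(e,q(2,L)).
Decompose tree/2: Y =?= X1,  Y =?= q(f(5,n),q(n,5)).
Bind Y := X1; substituting into the one remaining equation that mentions Y gives: X1 =?= q(f(5,n),q(n,5)).
Bind X1 := q(f(5,n),q(n,5)); no other remaining equation mentions X1. Substituting into the earlier binding gives Y := q(f(5,n),q(n,5)).
Decompose tree/2: e =?= e,  L =?= q(2,L).
Delete trivial equation e =?= e.
Occurs check fails: L occurs in q(2,L); the equation L =?= q(2,L) has no finite solution.

FAIL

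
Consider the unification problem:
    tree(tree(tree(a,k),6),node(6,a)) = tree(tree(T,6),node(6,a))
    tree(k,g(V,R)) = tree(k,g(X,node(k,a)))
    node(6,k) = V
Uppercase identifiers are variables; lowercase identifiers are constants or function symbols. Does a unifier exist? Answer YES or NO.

YES

Decompose tree/2: tree(tree(a,k),6) = tree(T,6),  node(6,a) = node(6,a).
Decompose tree/2: tree(a,k) = T,  6 = 6.
Bind T := tree(a,k); no other remaining equation mentions T.
Delete trivial equation 6 = 6.
Delete trivial equation node(6,a) = node(6,a).
Decompose tree/2: k = k,  g(V,R) = g(X,node(k,a)).
Delete trivial equation k = k.
Decompose g/2: V = X,  R = node(k,a).
Bind V := X; substituting into the one remaining equation that mentions V gives: node(6,k) = X.
Bind R := node(k,a); no other remaining equation mentions R.
Bind X := node(6,k). Substituting into the earlier binding gives V := node(6,k).
No equations remain and no clash or occurs-check failure arose, so a unifier exists.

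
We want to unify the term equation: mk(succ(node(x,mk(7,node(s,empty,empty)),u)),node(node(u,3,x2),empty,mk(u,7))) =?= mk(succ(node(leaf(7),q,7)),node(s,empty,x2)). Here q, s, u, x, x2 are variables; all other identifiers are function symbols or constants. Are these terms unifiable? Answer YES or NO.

Decompose mk/2: succ(node(x,mk(7,node(s,empty,empty)),u)) =?= succ(node(leaf(7),q,7)),  node(node(u,3,x2),empty,mk(u,7)) =?= node(s,empty,x2).
Decompose succ/1: node(x,mk(7,node(s,empty,empty)),u) =?= node(leaf(7),q,7).
Decompose node/3: x =?= leaf(7),  mk(7,node(s,empty,empty)) =?= q,  u =?= 7.
Bind x := leaf(7); no other remaining equation mentions x.
Bind q := mk(7,node(s,empty,empty)); no other remaining equation mentions q.
Bind u := 7; substituting into the remaining equation gives: node(node(7,3,x2),empty,mk(7,7)) =?= node(s,empty,x2).
Decompose node/3: node(7,3,x2) =?= s,  empty =?= empty,  mk(7,7) =?= x2.
Bind s := node(7,3,x2); no other remaining equation mentions s. Substituting into the earlier binding gives q := mk(7,node(node(7,3,x2),empty,empty)).
Delete trivial equation empty =?= empty.
Bind x2 := mk(7,7). Substituting into the earlier bindings gives q := mk(7,node(node(7,3,mk(7,7)),empty,empty)), s := node(7,3,mk(7,7)).
No equations remain and no clash or occurs-check failure arose, so a unifier exists.

YES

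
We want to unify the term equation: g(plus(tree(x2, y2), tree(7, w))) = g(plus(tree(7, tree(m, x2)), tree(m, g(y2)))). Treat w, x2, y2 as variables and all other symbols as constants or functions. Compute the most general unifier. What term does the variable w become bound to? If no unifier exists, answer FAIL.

FAIL

Decompose g/1: plus(tree(x2, y2), tree(7, w)) = plus(tree(7, tree(m, x2)), tree(m, g(y2))).
Decompose plus/2: tree(x2, y2) = tree(7, tree(m, x2)),  tree(7, w) = tree(m, g(y2)).
Decompose tree/2: x2 = 7,  y2 = tree(m, x2).
Bind x2 := 7; substituting into the one remaining equation that mentions x2 gives: y2 = tree(m, 7).
Bind y2 := tree(m, 7); substituting into the remaining equation gives: tree(7, w) = tree(m, g(tree(m, 7))).
Decompose tree/2: 7 = m,  w = g(tree(m, 7)).
Clash: constants 7 and m differ; no unifier exists.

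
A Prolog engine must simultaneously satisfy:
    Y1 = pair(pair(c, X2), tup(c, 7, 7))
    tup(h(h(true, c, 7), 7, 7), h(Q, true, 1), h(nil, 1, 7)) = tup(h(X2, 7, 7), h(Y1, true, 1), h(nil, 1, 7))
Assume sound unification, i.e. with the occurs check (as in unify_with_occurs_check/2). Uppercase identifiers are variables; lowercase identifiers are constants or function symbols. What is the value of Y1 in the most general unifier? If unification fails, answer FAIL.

pair(pair(c, h(true, c, 7)), tup(c, 7, 7))

Bind Y1 := pair(pair(c, X2), tup(c, 7, 7)); substituting into the remaining equation gives: tup(h(h(true, c, 7), 7, 7), h(Q, true, 1), h(nil, 1, 7)) = tup(h(X2, 7, 7), h(pair(pair(c, X2), tup(c, 7, 7)), true, 1), h(nil, 1, 7)).
Decompose tup/3: h(h(true, c, 7), 7, 7) = h(X2, 7, 7),  h(Q, true, 1) = h(pair(pair(c, X2), tup(c, 7, 7)), true, 1),  h(nil, 1, 7) = h(nil, 1, 7).
Decompose h/3: h(true, c, 7) = X2,  7 = 7,  7 = 7.
Bind X2 := h(true, c, 7); substituting into the one remaining equation that mentions X2 gives: h(Q, true, 1) = h(pair(pair(c, h(true, c, 7)), tup(c, 7, 7)), true, 1). Substituting into the earlier binding gives Y1 := pair(pair(c, h(true, c, 7)), tup(c, 7, 7)).
Delete trivial equation 7 = 7.
Delete trivial equation 7 = 7.
Decompose h/3: Q = pair(pair(c, h(true, c, 7)), tup(c, 7, 7)),  true = true,  1 = 1.
Bind Q := pair(pair(c, h(true, c, 7)), tup(c, 7, 7)); no other remaining equation mentions Q.
Delete trivial equation true = true.
Delete trivial equation 1 = 1.
Delete trivial equation h(nil, 1, 7) = h(nil, 1, 7).
MGU = { Y1 = pair(pair(c, h(true, c, 7)), tup(c, 7, 7)), X2 = h(true, c, 7), Q = pair(pair(c, h(true, c, 7)), tup(c, 7, 7)) }, so Y1 = pair(pair(c, h(true, c, 7)), tup(c, 7, 7)).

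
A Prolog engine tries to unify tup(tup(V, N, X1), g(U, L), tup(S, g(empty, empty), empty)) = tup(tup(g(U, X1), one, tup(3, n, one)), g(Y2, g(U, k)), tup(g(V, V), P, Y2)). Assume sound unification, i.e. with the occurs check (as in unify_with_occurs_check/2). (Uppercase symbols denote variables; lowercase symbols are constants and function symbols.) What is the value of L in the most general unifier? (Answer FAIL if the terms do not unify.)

Decompose tup/3: tup(V, N, X1) = tup(g(U, X1), one, tup(3, n, one)),  g(U, L) = g(Y2, g(U, k)),  tup(S, g(empty, empty), empty) = tup(g(V, V), P, Y2).
Decompose tup/3: V = g(U, X1),  N = one,  X1 = tup(3, n, one).
Bind V := g(U, X1); substituting into the one remaining equation that mentions V gives: tup(S, g(empty, empty), empty) = tup(g(g(U, X1), g(U, X1)), P, Y2).
Bind N := one; no other remaining equation mentions N.
Bind X1 := tup(3, n, one); substituting into the one remaining equation that mentions X1 gives: tup(S, g(empty, empty), empty) = tup(g(g(U, tup(3, n, one)), g(U, tup(3, n, one))), P, Y2). Substituting into the earlier binding gives V := g(U, tup(3, n, one)).
Decompose g/2: U = Y2,  L = g(U, k).
Bind U := Y2; substituting into the remaining equations gives: L = g(Y2, k),  tup(S, g(empty, empty), empty) = tup(g(g(Y2, tup(3, n, one)), g(Y2, tup(3, n, one))), P, Y2). Substituting into the earlier binding gives V := g(Y2, tup(3, n, one)).
Bind L := g(Y2, k); no other remaining equation mentions L.
Decompose tup/3: S = g(g(Y2, tup(3, n, one)), g(Y2, tup(3, n, one))),  g(empty, empty) = P,  empty = Y2.
Bind S := g(g(Y2, tup(3, n, one)), g(Y2, tup(3, n, one))); no other remaining equation mentions S.
Bind P := g(empty, empty); no other remaining equation mentions P.
Bind Y2 := empty. Substituting into the earlier bindings gives V := g(empty, tup(3, n, one)), U := empty, L := g(empty, k), S := g(g(empty, tup(3, n, one)), g(empty, tup(3, n, one))).
MGU = { V -> g(empty, tup(3, n, one)), N -> one, X1 -> tup(3, n, one), U -> empty, L -> g(empty, k), S -> g(g(empty, tup(3, n, one)), g(empty, tup(3, n, one))), P -> g(empty, empty), Y2 -> empty }, so L -> g(empty, k).

g(empty, k)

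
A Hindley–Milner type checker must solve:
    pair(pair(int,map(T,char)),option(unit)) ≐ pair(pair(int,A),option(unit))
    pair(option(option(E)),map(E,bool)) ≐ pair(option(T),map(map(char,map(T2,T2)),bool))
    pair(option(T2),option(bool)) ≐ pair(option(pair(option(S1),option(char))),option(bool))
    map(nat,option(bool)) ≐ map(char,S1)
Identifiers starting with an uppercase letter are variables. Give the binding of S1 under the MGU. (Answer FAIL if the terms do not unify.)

FAIL

Decompose pair/2: pair(int,map(T,char)) ≐ pair(int,A),  option(unit) ≐ option(unit).
Decompose pair/2: int ≐ int,  map(T,char) ≐ A.
Delete trivial equation int ≐ int.
Bind A := map(T,char); no other remaining equation mentions A.
Delete trivial equation option(unit) ≐ option(unit).
Decompose pair/2: option(option(E)) ≐ option(T),  map(E,bool) ≐ map(map(char,map(T2,T2)),bool).
Decompose option/1: option(E) ≐ T.
Bind T := option(E); no other remaining equation mentions T. Substituting into the earlier binding gives A := map(option(E),char).
Decompose map/2: E ≐ map(char,map(T2,T2)),  bool ≐ bool.
Bind E := map(char,map(T2,T2)); no other remaining equation mentions E. Substituting into the earlier bindings gives A := map(option(map(char,map(T2,T2))),char), T := option(map(char,map(T2,T2))).
Delete trivial equation bool ≐ bool.
Decompose pair/2: option(T2) ≐ option(pair(option(S1),option(char))),  option(bool) ≐ option(bool).
Decompose option/1: T2 ≐ pair(option(S1),option(char)).
Bind T2 := pair(option(S1),option(char)); no other remaining equation mentions T2. Substituting into the earlier bindings gives A := map(option(map(char,map(pair(option(S1),option(char)),pair(option(S1),option(char))))),char), T := option(map(char,map(pair(option(S1),option(char)),pair(option(S1),option(char))))), E := map(char,map(pair(option(S1),option(char)),pair(option(S1),option(char)))).
Delete trivial equation option(bool) ≐ option(bool).
Decompose map/2: nat ≐ char,  option(bool) ≐ S1.
Clash: constants nat and char differ; no unifier exists.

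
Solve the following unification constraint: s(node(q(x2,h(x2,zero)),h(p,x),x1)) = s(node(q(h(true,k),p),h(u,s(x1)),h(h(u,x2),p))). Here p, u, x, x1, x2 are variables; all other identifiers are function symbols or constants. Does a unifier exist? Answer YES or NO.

Decompose s/1: node(q(x2,h(x2,zero)),h(p,x),x1) = node(q(h(true,k),p),h(u,s(x1)),h(h(u,x2),p)).
Decompose node/3: q(x2,h(x2,zero)) = q(h(true,k),p),  h(p,x) = h(u,s(x1)),  x1 = h(h(u,x2),p).
Decompose q/2: x2 = h(true,k),  h(x2,zero) = p.
Bind x2 := h(true,k); substituting into the 2 remaining equations that mention x2 gives: h(h(true,k),zero) = p,  x1 = h(h(u,h(true,k)),p).
Bind p := h(h(true,k),zero); substituting into the remaining equations gives: h(h(h(true,k),zero),x) = h(u,s(x1)),  x1 = h(h(u,h(true,k)),h(h(true,k),zero)).
Decompose h/2: h(h(true,k),zero) = u,  x = s(x1).
Bind u := h(h(true,k),zero); substituting into the one remaining equation that mentions u gives: x1 = h(h(h(h(true,k),zero),h(true,k)),h(h(true,k),zero)).
Bind x := s(x1); no other remaining equation mentions x.
Bind x1 := h(h(h(h(true,k),zero),h(true,k)),h(h(true,k),zero)). Substituting into the earlier binding gives x := s(h(h(h(h(true,k),zero),h(true,k)),h(h(true,k),zero))).
No equations remain and no clash or occurs-check failure arose, so a unifier exists.

YES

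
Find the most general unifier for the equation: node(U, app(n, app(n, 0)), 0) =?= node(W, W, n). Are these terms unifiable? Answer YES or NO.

Decompose node/3: U =?= W,  app(n, app(n, 0)) =?= W,  0 =?= n.
Bind U := W; no other remaining equation mentions U.
Bind W := app(n, app(n, 0)); no other remaining equation mentions W. Substituting into the earlier binding gives U := app(n, app(n, 0)).
Clash: constants 0 and n differ; no unifier exists.

NO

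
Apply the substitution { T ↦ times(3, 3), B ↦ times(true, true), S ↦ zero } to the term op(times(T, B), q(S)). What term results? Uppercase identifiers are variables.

Replace each occurrence of T with times(3, 3).
Replace each occurrence of B with times(true, true).
Replace each occurrence of S with zero.
Result: op(times(times(3, 3), times(true, true)), q(zero)).

op(times(times(3, 3), times(true, true)), q(zero))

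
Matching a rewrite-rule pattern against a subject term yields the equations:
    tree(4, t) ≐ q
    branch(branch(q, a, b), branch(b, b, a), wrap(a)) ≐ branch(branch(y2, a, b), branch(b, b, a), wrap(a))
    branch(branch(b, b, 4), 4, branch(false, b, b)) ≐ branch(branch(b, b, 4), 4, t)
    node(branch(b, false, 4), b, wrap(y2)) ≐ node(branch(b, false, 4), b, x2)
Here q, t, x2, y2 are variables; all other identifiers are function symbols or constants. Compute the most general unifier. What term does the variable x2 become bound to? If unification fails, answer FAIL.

wrap(tree(4, branch(false, b, b)))

Bind q := tree(4, t); substituting into the one remaining equation that mentions q gives: branch(branch(tree(4, t), a, b), branch(b, b, a), wrap(a)) ≐ branch(branch(y2, a, b), branch(b, b, a), wrap(a)).
Decompose branch/3: branch(tree(4, t), a, b) ≐ branch(y2, a, b),  branch(b, b, a) ≐ branch(b, b, a),  wrap(a) ≐ wrap(a).
Decompose branch/3: tree(4, t) ≐ y2,  a ≐ a,  b ≐ b.
Bind y2 := tree(4, t); substituting into the one remaining equation that mentions y2 gives: node(branch(b, false, 4), b, wrap(tree(4, t))) ≐ node(branch(b, false, 4), b, x2).
Delete trivial equation a ≐ a.
Delete trivial equation b ≐ b.
Delete trivial equation branch(b, b, a) ≐ branch(b, b, a).
Delete trivial equation wrap(a) ≐ wrap(a).
Decompose branch/3: branch(b, b, 4) ≐ branch(b, b, 4),  4 ≐ 4,  branch(false, b, b) ≐ t.
Delete trivial equation branch(b, b, 4) ≐ branch(b, b, 4).
Delete trivial equation 4 ≐ 4.
Bind t := branch(false, b, b); substituting into the remaining equation gives: node(branch(b, false, 4), b, wrap(tree(4, branch(false, b, b)))) ≐ node(branch(b, false, 4), b, x2). Substituting into the earlier bindings gives q := tree(4, branch(false, b, b)), y2 := tree(4, branch(false, b, b)).
Decompose node/3: branch(b, false, 4) ≐ branch(b, false, 4),  b ≐ b,  wrap(tree(4, branch(false, b, b))) ≐ x2.
Delete trivial equation branch(b, false, 4) ≐ branch(b, false, 4).
Delete trivial equation b ≐ b.
Bind x2 := wrap(tree(4, branch(false, b, b))).
MGU = { q ↦ tree(4, branch(false, b, b)), y2 ↦ tree(4, branch(false, b, b)), t ↦ branch(false, b, b), x2 ↦ wrap(tree(4, branch(false, b, b))) }, so x2 ↦ wrap(tree(4, branch(false, b, b))).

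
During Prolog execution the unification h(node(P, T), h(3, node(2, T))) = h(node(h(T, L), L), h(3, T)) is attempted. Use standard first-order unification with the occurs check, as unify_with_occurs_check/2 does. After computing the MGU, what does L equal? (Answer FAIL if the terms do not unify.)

FAIL

Decompose h/2: node(P, T) = node(h(T, L), L),  h(3, node(2, T)) = h(3, T).
Decompose node/2: P = h(T, L),  T = L.
Bind P := h(T, L); no other remaining equation mentions P.
Bind T := L; substituting into the remaining equation gives: h(3, node(2, L)) = h(3, L). Substituting into the earlier binding gives P := h(L, L).
Decompose h/2: 3 = 3,  node(2, L) = L.
Delete trivial equation 3 = 3.
Occurs check fails: L occurs in node(2, L); the equation L = node(2, L) has no finite solution.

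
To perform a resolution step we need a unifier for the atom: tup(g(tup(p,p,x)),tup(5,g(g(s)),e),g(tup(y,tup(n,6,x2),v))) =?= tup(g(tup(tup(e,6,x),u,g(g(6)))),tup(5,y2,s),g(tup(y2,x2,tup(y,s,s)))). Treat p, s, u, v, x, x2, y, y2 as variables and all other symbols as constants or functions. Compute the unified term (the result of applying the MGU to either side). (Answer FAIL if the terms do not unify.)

Decompose tup/3: g(tup(p,p,x)) =?= g(tup(tup(e,6,x),u,g(g(6)))),  tup(5,g(g(s)),e) =?= tup(5,y2,s),  g(tup(y,tup(n,6,x2),v)) =?= g(tup(y2,x2,tup(y,s,s))).
Decompose g/1: tup(p,p,x) =?= tup(tup(e,6,x),u,g(g(6))).
Decompose tup/3: p =?= tup(e,6,x),  p =?= u,  x =?= g(g(6)).
Bind p := tup(e,6,x); substituting into the one remaining equation that mentions p gives: tup(e,6,x) =?= u.
Bind u := tup(e,6,x); no other remaining equation mentions u.
Bind x := g(g(6)); no other remaining equation mentions x. Substituting into the earlier bindings gives p := tup(e,6,g(g(6))), u := tup(e,6,g(g(6))).
Decompose tup/3: 5 =?= 5,  g(g(s)) =?= y2,  e =?= s.
Delete trivial equation 5 =?= 5.
Bind y2 := g(g(s)); substituting into the one remaining equation that mentions y2 gives: g(tup(y,tup(n,6,x2),v)) =?= g(tup(g(g(s)),x2,tup(y,s,s))).
Bind s := e; substituting into the remaining equation gives: g(tup(y,tup(n,6,x2),v)) =?= g(tup(g(g(e)),x2,tup(y,e,e))). Substituting into the earlier binding gives y2 := g(g(e)).
Decompose g/1: tup(y,tup(n,6,x2),v) =?= tup(g(g(e)),x2,tup(y,e,e)).
Decompose tup/3: y =?= g(g(e)),  tup(n,6,x2) =?= x2,  v =?= tup(y,e,e).
Bind y := g(g(e)); substituting into the one remaining equation that mentions y gives: v =?= tup(g(g(e)),e,e).
Occurs check fails: x2 occurs in tup(n,6,x2); the equation x2 =?= tup(n,6,x2) has no finite solution.

FAIL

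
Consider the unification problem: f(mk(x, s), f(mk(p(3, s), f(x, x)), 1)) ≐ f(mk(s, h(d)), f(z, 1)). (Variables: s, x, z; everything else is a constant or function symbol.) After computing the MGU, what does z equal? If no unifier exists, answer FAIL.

Decompose f/2: mk(x, s) ≐ mk(s, h(d)),  f(mk(p(3, s), f(x, x)), 1) ≐ f(z, 1).
Decompose mk/2: x ≐ s,  s ≐ h(d).
Bind x := s; substituting into the one remaining equation that mentions x gives: f(mk(p(3, s), f(s, s)), 1) ≐ f(z, 1).
Bind s := h(d); substituting into the remaining equation gives: f(mk(p(3, h(d)), f(h(d), h(d))), 1) ≐ f(z, 1). Substituting into the earlier binding gives x := h(d).
Decompose f/2: mk(p(3, h(d)), f(h(d), h(d))) ≐ z,  1 ≐ 1.
Bind z := mk(p(3, h(d)), f(h(d), h(d))); no other remaining equation mentions z.
Delete trivial equation 1 ≐ 1.
MGU = { x := h(d), s := h(d), z := mk(p(3, h(d)), f(h(d), h(d))) }, so z := mk(p(3, h(d)), f(h(d), h(d))).

mk(p(3, h(d)), f(h(d), h(d)))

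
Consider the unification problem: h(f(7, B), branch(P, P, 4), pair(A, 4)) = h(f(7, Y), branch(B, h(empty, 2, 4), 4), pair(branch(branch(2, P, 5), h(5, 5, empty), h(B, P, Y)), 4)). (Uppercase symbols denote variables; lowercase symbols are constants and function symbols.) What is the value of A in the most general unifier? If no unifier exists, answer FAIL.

branch(branch(2, h(empty, 2, 4), 5), h(5, 5, empty), h(h(empty, 2, 4), h(empty, 2, 4), h(empty, 2, 4)))

Decompose h/3: f(7, B) = f(7, Y),  branch(P, P, 4) = branch(B, h(empty, 2, 4), 4),  pair(A, 4) = pair(branch(branch(2, P, 5), h(5, 5, empty), h(B, P, Y)), 4).
Decompose f/2: 7 = 7,  B = Y.
Delete trivial equation 7 = 7.
Bind B := Y; substituting into the remaining equations gives: branch(P, P, 4) = branch(Y, h(empty, 2, 4), 4),  pair(A, 4) = pair(branch(branch(2, P, 5), h(5, 5, empty), h(Y, P, Y)), 4).
Decompose branch/3: P = Y,  P = h(empty, 2, 4),  4 = 4.
Bind P := Y; substituting into the 2 remaining equations that mention P gives: Y = h(empty, 2, 4),  pair(A, 4) = pair(branch(branch(2, Y, 5), h(5, 5, empty), h(Y, Y, Y)), 4).
Bind Y := h(empty, 2, 4); substituting into the one remaining equation that mentions Y gives: pair(A, 4) = pair(branch(branch(2, h(empty, 2, 4), 5), h(5, 5, empty), h(h(empty, 2, 4), h(empty, 2, 4), h(empty, 2, 4))), 4). Substituting into the earlier bindings gives B := h(empty, 2, 4), P := h(empty, 2, 4).
Delete trivial equation 4 = 4.
Decompose pair/2: A = branch(branch(2, h(empty, 2, 4), 5), h(5, 5, empty), h(h(empty, 2, 4), h(empty, 2, 4), h(empty, 2, 4))),  4 = 4.
Bind A := branch(branch(2, h(empty, 2, 4), 5), h(5, 5, empty), h(h(empty, 2, 4), h(empty, 2, 4), h(empty, 2, 4))); no other remaining equation mentions A.
Delete trivial equation 4 = 4.
MGU = { B ↦ h(empty, 2, 4), P ↦ h(empty, 2, 4), Y ↦ h(empty, 2, 4), A ↦ branch(branch(2, h(empty, 2, 4), 5), h(5, 5, empty), h(h(empty, 2, 4), h(empty, 2, 4), h(empty, 2, 4))) }, so A ↦ branch(branch(2, h(empty, 2, 4), 5), h(5, 5, empty), h(h(empty, 2, 4), h(empty, 2, 4), h(empty, 2, 4))).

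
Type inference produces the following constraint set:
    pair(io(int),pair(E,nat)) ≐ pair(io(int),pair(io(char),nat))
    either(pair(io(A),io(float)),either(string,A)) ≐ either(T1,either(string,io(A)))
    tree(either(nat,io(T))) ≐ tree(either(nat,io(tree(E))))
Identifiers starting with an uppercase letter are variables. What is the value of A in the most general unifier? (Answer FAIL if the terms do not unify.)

Decompose pair/2: io(int) ≐ io(int),  pair(E,nat) ≐ pair(io(char),nat).
Delete trivial equation io(int) ≐ io(int).
Decompose pair/2: E ≐ io(char),  nat ≐ nat.
Bind E := io(char); substituting into the one remaining equation that mentions E gives: tree(either(nat,io(T))) ≐ tree(either(nat,io(tree(io(char))))).
Delete trivial equation nat ≐ nat.
Decompose either/2: pair(io(A),io(float)) ≐ T1,  either(string,A) ≐ either(string,io(A)).
Bind T1 := pair(io(A),io(float)); no other remaining equation mentions T1.
Decompose either/2: string ≐ string,  A ≐ io(A).
Delete trivial equation string ≐ string.
Occurs check fails: A occurs in io(A); the equation A ≐ io(A) has no finite solution.

FAIL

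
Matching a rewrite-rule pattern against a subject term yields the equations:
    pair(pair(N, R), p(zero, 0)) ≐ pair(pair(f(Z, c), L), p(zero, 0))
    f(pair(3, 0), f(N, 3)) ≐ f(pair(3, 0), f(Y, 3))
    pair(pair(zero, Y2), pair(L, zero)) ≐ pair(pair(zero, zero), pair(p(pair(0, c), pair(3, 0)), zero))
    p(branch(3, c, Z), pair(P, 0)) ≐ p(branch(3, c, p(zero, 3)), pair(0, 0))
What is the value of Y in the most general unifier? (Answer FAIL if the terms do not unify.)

f(p(zero, 3), c)

Decompose pair/2: pair(N, R) ≐ pair(f(Z, c), L),  p(zero, 0) ≐ p(zero, 0).
Decompose pair/2: N ≐ f(Z, c),  R ≐ L.
Bind N := f(Z, c); substituting into the one remaining equation that mentions N gives: f(pair(3, 0), f(f(Z, c), 3)) ≐ f(pair(3, 0), f(Y, 3)).
Bind R := L; no other remaining equation mentions R.
Delete trivial equation p(zero, 0) ≐ p(zero, 0).
Decompose f/2: pair(3, 0) ≐ pair(3, 0),  f(f(Z, c), 3) ≐ f(Y, 3).
Delete trivial equation pair(3, 0) ≐ pair(3, 0).
Decompose f/2: f(Z, c) ≐ Y,  3 ≐ 3.
Bind Y := f(Z, c); no other remaining equation mentions Y.
Delete trivial equation 3 ≐ 3.
Decompose pair/2: pair(zero, Y2) ≐ pair(zero, zero),  pair(L, zero) ≐ pair(p(pair(0, c), pair(3, 0)), zero).
Decompose pair/2: zero ≐ zero,  Y2 ≐ zero.
Delete trivial equation zero ≐ zero.
Bind Y2 := zero; no other remaining equation mentions Y2.
Decompose pair/2: L ≐ p(pair(0, c), pair(3, 0)),  zero ≐ zero.
Bind L := p(pair(0, c), pair(3, 0)); no other remaining equation mentions L. Substituting into the earlier binding gives R := p(pair(0, c), pair(3, 0)).
Delete trivial equation zero ≐ zero.
Decompose p/2: branch(3, c, Z) ≐ branch(3, c, p(zero, 3)),  pair(P, 0) ≐ pair(0, 0).
Decompose branch/3: 3 ≐ 3,  c ≐ c,  Z ≐ p(zero, 3).
Delete trivial equation 3 ≐ 3.
Delete trivial equation c ≐ c.
Bind Z := p(zero, 3); no other remaining equation mentions Z. Substituting into the earlier bindings gives N := f(p(zero, 3), c), Y := f(p(zero, 3), c).
Decompose pair/2: P ≐ 0,  0 ≐ 0.
Bind P := 0; no other remaining equation mentions P.
Delete trivial equation 0 ≐ 0.
MGU = { N -> f(p(zero, 3), c), R -> p(pair(0, c), pair(3, 0)), Y -> f(p(zero, 3), c), Y2 -> zero, L -> p(pair(0, c), pair(3, 0)), Z -> p(zero, 3), P -> 0 }, so Y -> f(p(zero, 3), c).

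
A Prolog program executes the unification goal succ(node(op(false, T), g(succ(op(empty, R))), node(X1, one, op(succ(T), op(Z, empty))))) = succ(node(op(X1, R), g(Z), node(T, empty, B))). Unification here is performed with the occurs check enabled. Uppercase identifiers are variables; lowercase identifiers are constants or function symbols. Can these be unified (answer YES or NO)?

Decompose succ/1: node(op(false, T), g(succ(op(empty, R))), node(X1, one, op(succ(T), op(Z, empty)))) = node(op(X1, R), g(Z), node(T, empty, B)).
Decompose node/3: op(false, T) = op(X1, R),  g(succ(op(empty, R))) = g(Z),  node(X1, one, op(succ(T), op(Z, empty))) = node(T, empty, B).
Decompose op/2: false = X1,  T = R.
Bind X1 := false; substituting into the one remaining equation that mentions X1 gives: node(false, one, op(succ(T), op(Z, empty))) = node(T, empty, B).
Bind T := R; substituting into the one remaining equation that mentions T gives: node(false, one, op(succ(R), op(Z, empty))) = node(R, empty, B).
Decompose g/1: succ(op(empty, R)) = Z.
Bind Z := succ(op(empty, R)); substituting into the remaining equation gives: node(false, one, op(succ(R), op(succ(op(empty, R)), empty))) = node(R, empty, B).
Decompose node/3: false = R,  one = empty,  op(succ(R), op(succ(op(empty, R)), empty)) = B.
Bind R := false; substituting into the one remaining equation that mentions R gives: op(succ(false), op(succ(op(empty, false)), empty)) = B. Substituting into the earlier bindings gives T := false, Z := succ(op(empty, false)).
Clash: constants one and empty differ; no unifier exists.

NO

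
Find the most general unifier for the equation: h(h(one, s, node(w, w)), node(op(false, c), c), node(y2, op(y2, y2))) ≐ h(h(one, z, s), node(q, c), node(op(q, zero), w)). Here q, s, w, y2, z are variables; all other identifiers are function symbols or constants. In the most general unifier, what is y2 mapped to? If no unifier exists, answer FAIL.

Decompose h/3: h(one, s, node(w, w)) ≐ h(one, z, s),  node(op(false, c), c) ≐ node(q, c),  node(y2, op(y2, y2)) ≐ node(op(q, zero), w).
Decompose h/3: one ≐ one,  s ≐ z,  node(w, w) ≐ s.
Delete trivial equation one ≐ one.
Bind s := z; substituting into the one remaining equation that mentions s gives: node(w, w) ≐ z.
Bind z := node(w, w); no other remaining equation mentions z. Substituting into the earlier binding gives s := node(w, w).
Decompose node/2: op(false, c) ≐ q,  c ≐ c.
Bind q := op(false, c); substituting into the one remaining equation that mentions q gives: node(y2, op(y2, y2)) ≐ node(op(op(false, c), zero), w).
Delete trivial equation c ≐ c.
Decompose node/2: y2 ≐ op(op(false, c), zero),  op(y2, y2) ≐ w.
Bind y2 := op(op(false, c), zero); substituting into the remaining equation gives: op(op(op(false, c), zero), op(op(false, c), zero)) ≐ w.
Bind w := op(op(op(false, c), zero), op(op(false, c), zero)). Substituting into the earlier bindings gives s := node(op(op(op(false, c), zero), op(op(false, c), zero)), op(op(op(false, c), zero), op(op(false, c), zero))), z := node(op(op(op(false, c), zero), op(op(false, c), zero)), op(op(op(false, c), zero), op(op(false, c), zero))).
MGU = { s -> node(op(op(op(false, c), zero), op(op(false, c), zero)), op(op(op(false, c), zero), op(op(false, c), zero))), z -> node(op(op(op(false, c), zero), op(op(false, c), zero)), op(op(op(false, c), zero), op(op(false, c), zero))), q -> op(false, c), y2 -> op(op(false, c), zero), w -> op(op(op(false, c), zero), op(op(false, c), zero)) }, so y2 -> op(op(false, c), zero).

op(op(false, c), zero)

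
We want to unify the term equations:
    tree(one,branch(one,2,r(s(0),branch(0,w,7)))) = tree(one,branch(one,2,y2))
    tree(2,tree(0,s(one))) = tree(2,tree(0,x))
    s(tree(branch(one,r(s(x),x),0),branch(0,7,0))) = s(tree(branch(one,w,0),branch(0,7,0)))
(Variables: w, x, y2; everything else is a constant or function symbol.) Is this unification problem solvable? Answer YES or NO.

Decompose tree/2: one = one,  branch(one,2,r(s(0),branch(0,w,7))) = branch(one,2,y2).
Delete trivial equation one = one.
Decompose branch/3: one = one,  2 = 2,  r(s(0),branch(0,w,7)) = y2.
Delete trivial equation one = one.
Delete trivial equation 2 = 2.
Bind y2 := r(s(0),branch(0,w,7)); no other remaining equation mentions y2.
Decompose tree/2: 2 = 2,  tree(0,s(one)) = tree(0,x).
Delete trivial equation 2 = 2.
Decompose tree/2: 0 = 0,  s(one) = x.
Delete trivial equation 0 = 0.
Bind x := s(one); substituting into the remaining equation gives: s(tree(branch(one,r(s(s(one)),s(one)),0),branch(0,7,0))) = s(tree(branch(one,w,0),branch(0,7,0))).
Decompose s/1: tree(branch(one,r(s(s(one)),s(one)),0),branch(0,7,0)) = tree(branch(one,w,0),branch(0,7,0)).
Decompose tree/2: branch(one,r(s(s(one)),s(one)),0) = branch(one,w,0),  branch(0,7,0) = branch(0,7,0).
Decompose branch/3: one = one,  r(s(s(one)),s(one)) = w,  0 = 0.
Delete trivial equation one = one.
Bind w := r(s(s(one)),s(one)); no other remaining equation mentions w. Substituting into the earlier binding gives y2 := r(s(0),branch(0,r(s(s(one)),s(one)),7)).
Delete trivial equation 0 = 0.
Delete trivial equation branch(0,7,0) = branch(0,7,0).
No equations remain and no clash or occurs-check failure arose, so a unifier exists.

YES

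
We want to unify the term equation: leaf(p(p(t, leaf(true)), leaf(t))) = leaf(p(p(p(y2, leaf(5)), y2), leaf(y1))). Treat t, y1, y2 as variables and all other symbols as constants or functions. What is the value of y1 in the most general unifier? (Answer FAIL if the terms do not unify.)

p(leaf(true), leaf(5))

Decompose leaf/1: p(p(t, leaf(true)), leaf(t)) = p(p(p(y2, leaf(5)), y2), leaf(y1)).
Decompose p/2: p(t, leaf(true)) = p(p(y2, leaf(5)), y2),  leaf(t) = leaf(y1).
Decompose p/2: t = p(y2, leaf(5)),  leaf(true) = y2.
Bind t := p(y2, leaf(5)); substituting into the one remaining equation that mentions t gives: leaf(p(y2, leaf(5))) = leaf(y1).
Bind y2 := leaf(true); substituting into the remaining equation gives: leaf(p(leaf(true), leaf(5))) = leaf(y1). Substituting into the earlier binding gives t := p(leaf(true), leaf(5)).
Decompose leaf/1: p(leaf(true), leaf(5)) = y1.
Bind y1 := p(leaf(true), leaf(5)).
MGU = { t -> p(leaf(true), leaf(5)), y2 -> leaf(true), y1 -> p(leaf(true), leaf(5)) }, so y1 -> p(leaf(true), leaf(5)).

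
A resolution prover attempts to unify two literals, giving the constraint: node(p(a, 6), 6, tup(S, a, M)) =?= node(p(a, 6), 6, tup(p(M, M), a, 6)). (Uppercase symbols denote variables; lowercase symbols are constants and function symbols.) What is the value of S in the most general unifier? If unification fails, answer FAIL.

Decompose node/3: p(a, 6) =?= p(a, 6),  6 =?= 6,  tup(S, a, M) =?= tup(p(M, M), a, 6).
Delete trivial equation p(a, 6) =?= p(a, 6).
Delete trivial equation 6 =?= 6.
Decompose tup/3: S =?= p(M, M),  a =?= a,  M =?= 6.
Bind S := p(M, M); no other remaining equation mentions S.
Delete trivial equation a =?= a.
Bind M := 6. Substituting into the earlier binding gives S := p(6, 6).
MGU = { S := p(6, 6), M := 6 }, so S := p(6, 6).

p(6, 6)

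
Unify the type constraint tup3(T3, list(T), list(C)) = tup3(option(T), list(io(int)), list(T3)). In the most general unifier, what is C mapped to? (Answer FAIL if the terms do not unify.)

Decompose tup3/3: T3 = option(T),  list(T) = list(io(int)),  list(C) = list(T3).
Bind T3 := option(T); substituting into the one remaining equation that mentions T3 gives: list(C) = list(option(T)).
Decompose list/1: T = io(int).
Bind T := io(int); substituting into the remaining equation gives: list(C) = list(option(io(int))). Substituting into the earlier binding gives T3 := option(io(int)).
Decompose list/1: C = option(io(int)).
Bind C := option(io(int)).
MGU = { T3 -> option(io(int)), T -> io(int), C -> option(io(int)) }, so C -> option(io(int)).

option(io(int))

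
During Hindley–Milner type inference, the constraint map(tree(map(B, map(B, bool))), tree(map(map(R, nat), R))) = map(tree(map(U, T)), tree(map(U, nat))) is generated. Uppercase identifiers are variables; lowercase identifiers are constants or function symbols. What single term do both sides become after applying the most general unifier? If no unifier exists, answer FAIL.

Decompose map/2: tree(map(B, map(B, bool))) = tree(map(U, T)),  tree(map(map(R, nat), R)) = tree(map(U, nat)).
Decompose tree/1: map(B, map(B, bool)) = map(U, T).
Decompose map/2: B = U,  map(B, bool) = T.
Bind B := U; substituting into the one remaining equation that mentions B gives: map(U, bool) = T.
Bind T := map(U, bool); no other remaining equation mentions T.
Decompose tree/1: map(map(R, nat), R) = map(U, nat).
Decompose map/2: map(R, nat) = U,  R = nat.
Bind U := map(R, nat); no other remaining equation mentions U. Substituting into the earlier bindings gives B := map(R, nat), T := map(map(R, nat), bool).
Bind R := nat. Substituting into the earlier bindings gives B := map(nat, nat), T := map(map(nat, nat), bool), U := map(nat, nat).
Applying the MGU to either side gives map(tree(map(map(nat, nat), map(map(nat, nat), bool))), tree(map(map(nat, nat), nat))).

map(tree(map(map(nat, nat), map(map(nat, nat), bool))), tree(map(map(nat, nat), nat)))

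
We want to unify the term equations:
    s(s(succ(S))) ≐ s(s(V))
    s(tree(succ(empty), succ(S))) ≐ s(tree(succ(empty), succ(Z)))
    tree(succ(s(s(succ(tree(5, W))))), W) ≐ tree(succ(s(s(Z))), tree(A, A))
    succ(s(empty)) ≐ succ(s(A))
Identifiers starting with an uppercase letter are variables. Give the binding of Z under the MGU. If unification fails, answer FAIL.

Decompose s/1: s(succ(S)) ≐ s(V).
Decompose s/1: succ(S) ≐ V.
Bind V := succ(S); no other remaining equation mentions V.
Decompose s/1: tree(succ(empty), succ(S)) ≐ tree(succ(empty), succ(Z)).
Decompose tree/2: succ(empty) ≐ succ(empty),  succ(S) ≐ succ(Z).
Delete trivial equation succ(empty) ≐ succ(empty).
Decompose succ/1: S ≐ Z.
Bind S := Z; no other remaining equation mentions S. Substituting into the earlier binding gives V := succ(Z).
Decompose tree/2: succ(s(s(succ(tree(5, W))))) ≐ succ(s(s(Z))),  W ≐ tree(A, A).
Decompose succ/1: s(s(succ(tree(5, W)))) ≐ s(s(Z)).
Decompose s/1: s(succ(tree(5, W))) ≐ s(Z).
Decompose s/1: succ(tree(5, W)) ≐ Z.
Bind Z := succ(tree(5, W)); no other remaining equation mentions Z. Substituting into the earlier bindings gives V := succ(succ(tree(5, W))), S := succ(tree(5, W)).
Bind W := tree(A, A); no other remaining equation mentions W. Substituting into the earlier bindings gives V := succ(succ(tree(5, tree(A, A)))), S := succ(tree(5, tree(A, A))), Z := succ(tree(5, tree(A, A))).
Decompose succ/1: s(empty) ≐ s(A).
Decompose s/1: empty ≐ A.
Bind A := empty. Substituting into the earlier bindings gives V := succ(succ(tree(5, tree(empty, empty)))), S := succ(tree(5, tree(empty, empty))), Z := succ(tree(5, tree(empty, empty))), W := tree(empty, empty).
MGU = { V -> succ(succ(tree(5, tree(empty, empty)))), S -> succ(tree(5, tree(empty, empty))), Z -> succ(tree(5, tree(empty, empty))), W -> tree(empty, empty), A -> empty }, so Z -> succ(tree(5, tree(empty, empty))).

succ(tree(5, tree(empty, empty)))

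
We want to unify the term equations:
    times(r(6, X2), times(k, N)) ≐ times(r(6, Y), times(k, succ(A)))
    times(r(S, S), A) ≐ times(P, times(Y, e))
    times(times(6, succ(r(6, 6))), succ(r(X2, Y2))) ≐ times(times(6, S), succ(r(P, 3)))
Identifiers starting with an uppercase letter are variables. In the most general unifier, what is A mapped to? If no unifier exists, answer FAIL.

Decompose times/2: r(6, X2) ≐ r(6, Y),  times(k, N) ≐ times(k, succ(A)).
Decompose r/2: 6 ≐ 6,  X2 ≐ Y.
Delete trivial equation 6 ≐ 6.
Bind X2 := Y; substituting into the one remaining equation that mentions X2 gives: times(times(6, succ(r(6, 6))), succ(r(Y, Y2))) ≐ times(times(6, S), succ(r(P, 3))).
Decompose times/2: k ≐ k,  N ≐ succ(A).
Delete trivial equation k ≐ k.
Bind N := succ(A); no other remaining equation mentions N.
Decompose times/2: r(S, S) ≐ P,  A ≐ times(Y, e).
Bind P := r(S, S); substituting into the one remaining equation that mentions P gives: times(times(6, succ(r(6, 6))), succ(r(Y, Y2))) ≐ times(times(6, S), succ(r(r(S, S), 3))).
Bind A := times(Y, e); no other remaining equation mentions A. Substituting into the earlier binding gives N := succ(times(Y, e)).
Decompose times/2: times(6, succ(r(6, 6))) ≐ times(6, S),  succ(r(Y, Y2)) ≐ succ(r(r(S, S), 3)).
Decompose times/2: 6 ≐ 6,  succ(r(6, 6)) ≐ S.
Delete trivial equation 6 ≐ 6.
Bind S := succ(r(6, 6)); substituting into the remaining equation gives: succ(r(Y, Y2)) ≐ succ(r(r(succ(r(6, 6)), succ(r(6, 6))), 3)). Substituting into the earlier binding gives P := r(succ(r(6, 6)), succ(r(6, 6))).
Decompose succ/1: r(Y, Y2) ≐ r(r(succ(r(6, 6)), succ(r(6, 6))), 3).
Decompose r/2: Y ≐ r(succ(r(6, 6)), succ(r(6, 6))),  Y2 ≐ 3.
Bind Y := r(succ(r(6, 6)), succ(r(6, 6))); no other remaining equation mentions Y. Substituting into the earlier bindings gives X2 := r(succ(r(6, 6)), succ(r(6, 6))), N := succ(times(r(succ(r(6, 6)), succ(r(6, 6))), e)), A := times(r(succ(r(6, 6)), succ(r(6, 6))), e).
Bind Y2 := 3.
MGU = { X2 -> r(succ(r(6, 6)), succ(r(6, 6))), N -> succ(times(r(succ(r(6, 6)), succ(r(6, 6))), e)), P -> r(succ(r(6, 6)), succ(r(6, 6))), A -> times(r(succ(r(6, 6)), succ(r(6, 6))), e), S -> succ(r(6, 6)), Y -> r(succ(r(6, 6)), succ(r(6, 6))), Y2 -> 3 }, so A -> times(r(succ(r(6, 6)), succ(r(6, 6))), e).

times(r(succ(r(6, 6)), succ(r(6, 6))), e)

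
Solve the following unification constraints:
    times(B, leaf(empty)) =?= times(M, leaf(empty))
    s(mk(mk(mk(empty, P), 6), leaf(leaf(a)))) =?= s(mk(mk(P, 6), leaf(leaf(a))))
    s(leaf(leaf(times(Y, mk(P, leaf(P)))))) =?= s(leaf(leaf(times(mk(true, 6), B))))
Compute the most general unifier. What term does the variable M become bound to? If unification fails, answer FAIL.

Decompose times/2: B =?= M,  leaf(empty) =?= leaf(empty).
Bind B := M; substituting into the one remaining equation that mentions B gives: s(leaf(leaf(times(Y, mk(P, leaf(P)))))) =?= s(leaf(leaf(times(mk(true, 6), M)))).
Delete trivial equation leaf(empty) =?= leaf(empty).
Decompose s/1: mk(mk(mk(empty, P), 6), leaf(leaf(a))) =?= mk(mk(P, 6), leaf(leaf(a))).
Decompose mk/2: mk(mk(empty, P), 6) =?= mk(P, 6),  leaf(leaf(a)) =?= leaf(leaf(a)).
Decompose mk/2: mk(empty, P) =?= P,  6 =?= 6.
Occurs check fails: P occurs in mk(empty, P); the equation P =?= mk(empty, P) has no finite solution.

FAIL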